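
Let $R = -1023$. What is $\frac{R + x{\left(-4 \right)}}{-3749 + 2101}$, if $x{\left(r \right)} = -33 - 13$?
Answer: $\frac{1069}{1648} \approx 0.64867$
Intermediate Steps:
$x{\left(r \right)} = -46$ ($x{\left(r \right)} = -33 - 13 = -46$)
$\frac{R + x{\left(-4 \right)}}{-3749 + 2101} = \frac{-1023 - 46}{-3749 + 2101} = - \frac{1069}{-1648} = \left(-1069\right) \left(- \frac{1}{1648}\right) = \frac{1069}{1648}$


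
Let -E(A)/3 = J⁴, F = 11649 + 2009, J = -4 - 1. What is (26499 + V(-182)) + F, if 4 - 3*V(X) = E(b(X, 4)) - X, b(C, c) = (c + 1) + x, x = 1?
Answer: 122168/3 ≈ 40723.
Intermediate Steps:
J = -5
F = 13658
b(C, c) = 2 + c (b(C, c) = (c + 1) + 1 = (1 + c) + 1 = 2 + c)
E(A) = -1875 (E(A) = -3*(-5)⁴ = -3*625 = -1875)
V(X) = 1879/3 + X/3 (V(X) = 4/3 - (-1875 - X)/3 = 4/3 + (625 + X/3) = 1879/3 + X/3)
(26499 + V(-182)) + F = (26499 + (1879/3 + (⅓)*(-182))) + 13658 = (26499 + (1879/3 - 182/3)) + 13658 = (26499 + 1697/3) + 13658 = 81194/3 + 13658 = 122168/3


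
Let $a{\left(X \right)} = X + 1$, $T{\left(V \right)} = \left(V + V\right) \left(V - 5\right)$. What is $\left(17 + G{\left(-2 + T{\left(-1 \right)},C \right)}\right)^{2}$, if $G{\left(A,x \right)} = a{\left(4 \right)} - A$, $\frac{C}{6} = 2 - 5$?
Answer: $144$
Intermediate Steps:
$T{\left(V \right)} = 2 V \left(-5 + V\right)$
$a{\left(X \right)} = 1 + X$
$C = -18$ ($C = 6 \left(2 - 5\right) = 6 \left(-3\right) = -18$)
$G{\left(A,x \right)} = 5 - A$ ($G{\left(A,x \right)} = \left(1 + 4\right) - A = 5 - A$)
$\left(17 + G{\left(-2 + T{\left(-1 \right)},C \right)}\right)^{2} = \left(17 + \left(5 - \left(-2 + 2 \left(-1\right) \left(-5 - 1\right)\right)\right)\right)^{2} = \left(17 + \left(5 - \left(-2 + 2 \left(-1\right) \left(-6\right)\right)\right)\right)^{2} = \left(17 + \left(5 - \left(-2 + 12\right)\right)\right)^{2} = \left(17 + \left(5 - 10\right)\right)^{2} = \left(17 - 5\right)^{2} = 12^{2} = 144$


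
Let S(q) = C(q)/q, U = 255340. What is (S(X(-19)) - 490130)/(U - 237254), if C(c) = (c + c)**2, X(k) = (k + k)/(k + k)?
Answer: -245063/9043 ≈ -27.100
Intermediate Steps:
X(k) = 1 (X(k) = (2*k)/((2*k)) = (2*k)*(1/(2*k)) = 1)
C(c) = 4*c**2 (C(c) = (2*c)**2 = 4*c**2)
S(q) = 4*q (S(q) = (4*q**2)/q = 4*q)
(S(X(-19)) - 490130)/(U - 237254) = (4*1 - 490130)/(255340 - 237254) = (4 - 490130)/18086 = -490126*1/18086 = -245063/9043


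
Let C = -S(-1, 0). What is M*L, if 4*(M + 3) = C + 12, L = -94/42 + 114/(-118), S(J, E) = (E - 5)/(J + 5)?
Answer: -9925/9912 ≈ -1.0013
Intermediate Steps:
S(J, E) = (-5 + E)/(5 + J)
L = -3970/1239 (L = -94*1/42 + 114*(-1/118) = -47/21 - 57/59 = -3970/1239 ≈ -3.2042)
C = 5/4 (C = -(-5 + 0)/(5 - 1) = -(-5)/4 = -1*(-5/4) = 5/4 ≈ 1.2500)
M = 5/16 (M = -3 + (5/4 + 12)/4 = -3 + (1/4)*(53/4) = -3 + 53/16 = 5/16 ≈ 0.31250)
M*L = (5/16)*(-3970/1239) = -9925/9912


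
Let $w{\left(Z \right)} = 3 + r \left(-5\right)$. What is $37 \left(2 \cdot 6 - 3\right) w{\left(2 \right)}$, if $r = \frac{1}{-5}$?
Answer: $1332$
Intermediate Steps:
$r = - \frac{1}{5} \approx -0.2$
$w{\left(Z \right)} = 4$ ($w{\left(Z \right)} = 3 - -1 = 3 + 1 = 4$)
$37 \left(2 \cdot 6 - 3\right) w{\left(2 \right)} = 37 \left(2 \cdot 6 - 3\right) 4 = 37 \left(12 - 3\right) 4 = 37 \cdot 9 \cdot 4 = 333 \cdot 4 = 1332$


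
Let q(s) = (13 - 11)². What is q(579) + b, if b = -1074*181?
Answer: -194390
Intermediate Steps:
b = -194394
q(s) = 4 (q(s) = 2² = 4)
q(579) + b = 4 - 194394 = -194390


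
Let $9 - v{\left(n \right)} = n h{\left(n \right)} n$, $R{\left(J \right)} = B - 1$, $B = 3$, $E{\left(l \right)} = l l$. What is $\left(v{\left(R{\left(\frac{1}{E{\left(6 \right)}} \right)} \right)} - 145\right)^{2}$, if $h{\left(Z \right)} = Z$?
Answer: $20736$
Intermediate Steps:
$E{\left(l \right)} = l^{2}$
$R{\left(J \right)} = 2$ ($R{\left(J \right)} = 3 - 1 = 2$)
$v{\left(n \right)} = 9 - n^{3}$ ($v{\left(n \right)} = 9 - n n n = 9 - n^{2} n = 9 - n^{3}$)
$\left(v{\left(R{\left(\frac{1}{E{\left(6 \right)}} \right)} \right)} - 145\right)^{2} = \left(\left(9 - 2^{3}\right) - 145\right)^{2} = \left(\left(9 - 8\right) - 145\right)^{2} = \left(1 - 145\right)^{2} = \left(-144\right)^{2} = 20736$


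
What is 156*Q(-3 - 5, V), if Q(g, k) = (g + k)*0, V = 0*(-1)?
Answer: 0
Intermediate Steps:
V = 0
Q(g, k) = 0
156*Q(-3 - 5, V) = 156*0 = 0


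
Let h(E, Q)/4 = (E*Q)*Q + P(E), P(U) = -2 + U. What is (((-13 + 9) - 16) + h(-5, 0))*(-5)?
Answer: 240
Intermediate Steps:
h(E, Q) = -8 + 4*E + 4*E*Q**2 (h(E, Q) = 4*((E*Q)*Q + (-2 + E)) = 4*(E*Q**2 + (-2 + E)) = 4*(-2 + E + E*Q**2) = -8 + 4*E + 4*E*Q**2)
(((-13 + 9) - 16) + h(-5, 0))*(-5) = (((-13 + 9) - 16) + (-8 + 4*(-5) + 4*(-5)*0**2))*(-5) = ((-4 - 16) + (-8 - 20 + 4*(-5)*0))*(-5) = (-20 + (-8 - 20 + 0))*(-5) = (-20 - 28)*(-5) = -48*(-5) = 240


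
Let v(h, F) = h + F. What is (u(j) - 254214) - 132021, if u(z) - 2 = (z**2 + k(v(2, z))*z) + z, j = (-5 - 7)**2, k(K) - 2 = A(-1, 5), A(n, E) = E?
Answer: -364345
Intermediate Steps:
v(h, F) = F + h
k(K) = 7 (k(K) = 2 + 5 = 7)
j = 144 (j = (-12)**2 = 144)
u(z) = 2 + z**2 + 8*z (u(z) = 2 + ((z**2 + 7*z) + z) = 2 + (z**2 + 8*z) = 2 + z**2 + 8*z)
(u(j) - 254214) - 132021 = ((2 + 144**2 + 8*144) - 254214) - 132021 = ((2 + 20736 + 1152) - 254214) - 132021 = (21890 - 254214) - 132021 = -232324 - 132021 = -364345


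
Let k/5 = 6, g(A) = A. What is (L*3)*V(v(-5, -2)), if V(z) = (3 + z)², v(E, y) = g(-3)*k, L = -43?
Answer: -976401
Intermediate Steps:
k = 30 (k = 5*6 = 30)
v(E, y) = -90 (v(E, y) = -3*30 = -90)
(L*3)*V(v(-5, -2)) = (-43*3)*(3 - 90)² = -129*(-87)² = -129*7569 = -976401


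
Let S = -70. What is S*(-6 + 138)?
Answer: -9240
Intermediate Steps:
S*(-6 + 138) = -70*(-6 + 138) = -70*132 = -9240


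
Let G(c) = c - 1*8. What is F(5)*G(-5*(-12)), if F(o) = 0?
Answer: 0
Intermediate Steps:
G(c) = -8 + c (G(c) = c - 8 = -8 + c)
F(5)*G(-5*(-12)) = 0*(-8 - 5*(-12)) = 0*(-8 + 60) = 0*52 = 0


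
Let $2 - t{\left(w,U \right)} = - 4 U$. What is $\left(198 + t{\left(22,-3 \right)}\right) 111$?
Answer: $20868$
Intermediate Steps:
$t{\left(w,U \right)} = 2 + 4 U$ ($t{\left(w,U \right)} = 2 - - 4 U = 2 + 4 U$)
$\left(198 + t{\left(22,-3 \right)}\right) 111 = \left(198 + \left(2 + 4 \left(-3\right)\right)\right) 111 = \left(198 + \left(2 - 12\right)\right) 111 = \left(198 - 10\right) 111 = 188 \cdot 111 = 20868$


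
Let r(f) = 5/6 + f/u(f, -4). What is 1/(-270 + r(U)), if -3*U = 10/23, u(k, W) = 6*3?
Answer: -1242/334315 ≈ -0.0037151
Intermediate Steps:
u(k, W) = 18
U = -10/69 (U = -10/(3*23) = -⅓*10/23 = -10/69 ≈ -0.14493)
r(f) = ⅚ + f/18 (r(f) = 5/6 + f/18 = 5*(⅙) + f*(1/18) = ⅚ + f/18)
1/(-270 + r(U)) = 1/(-270 + (⅚ + (1/18)*(-10/69))) = 1/(-270 + (⅚ - 5/621)) = 1/(-270 + 1025/1242) = 1/(-334315/1242) = -1242/334315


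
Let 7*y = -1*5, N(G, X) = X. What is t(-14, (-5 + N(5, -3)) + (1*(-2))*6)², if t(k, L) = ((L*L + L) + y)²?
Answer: 49688753450625/2401 ≈ 2.0695e+10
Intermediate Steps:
y = -5/7 (y = (-1*5)/7 = (⅐)*(-5) = -5/7 ≈ -0.71429)
t(k, L) = (-5/7 + L + L²)² (t(k, L) = ((L*L + L) - 5/7)² = ((L² + L) - 5/7)² = ((L + L²) - 5/7)² = (-5/7 + L + L²)²)
t(-14, (-5 + N(5, -3)) + (1*(-2))*6)² = ((-5 + 7*((-5 - 3) + (1*(-2))*6) + 7*((-5 - 3) + (1*(-2))*6)²)²/49)² = ((-5 + 7*(-8 - 2*6) + 7*(-8 - 2*6)²)²/49)² = ((-5 + 7*(-8 - 12) + 7*(-8 - 12)²)²/49)² = ((-5 + 7*(-20) + 7*(-20)²)²/49)² = ((-5 - 140 + 7*400)²/49)² = ((-5 - 140 + 2800)²/49)² = ((1/49)*2655²)² = ((1/49)*7049025)² = (7049025/49)² = 49688753450625/2401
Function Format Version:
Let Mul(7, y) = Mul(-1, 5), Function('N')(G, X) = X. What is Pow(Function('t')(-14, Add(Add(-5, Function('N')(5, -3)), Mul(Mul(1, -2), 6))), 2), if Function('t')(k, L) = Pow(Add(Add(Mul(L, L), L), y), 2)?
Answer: Rational(49688753450625, 2401) ≈ 2.0695e+10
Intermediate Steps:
y = Rational(-5, 7) (y = Mul(Rational(1, 7), Mul(-1, 5)) = Mul(Rational(1, 7), -5) = Rational(-5, 7) ≈ -0.71429)
Function('t')(k, L) = Pow(Add(Rational(-5, 7), L, Pow(L, 2)), 2) (Function('t')(k, L) = Pow(Add(Add(Mul(L, L), L), Rational(-5, 7)), 2) = Pow(Add(Add(Pow(L, 2), L), Rational(-5, 7)), 2) = Pow(Add(Add(L, Pow(L, 2)), Rational(-5, 7)), 2) = Pow(Add(Rational(-5, 7), L, Pow(L, 2)), 2))
Pow(Function('t')(-14, Add(Add(-5, Function('N')(5, -3)), Mul(Mul(1, -2), 6))), 2) = Pow(Mul(Rational(1, 49), Pow(Add(-5, Mul(7, Add(Add(-5, -3), Mul(Mul(1, -2), 6))), Mul(7, Pow(Add(Add(-5, -3), Mul(Mul(1, -2), 6)), 2))), 2)), 2) = Pow(Mul(Rational(1, 49), Pow(Add(-5, Mul(7, Add(-8, Mul(-2, 6))), Mul(7, Pow(Add(-8, Mul(-2, 6)), 2))), 2)), 2) = Pow(Mul(Rational(1, 49), Pow(Add(-5, Mul(7, Add(-8, -12)), Mul(7, Pow(Add(-8, -12), 2))), 2)), 2) = Pow(Mul(Rational(1, 49), Pow(Add(-5, Mul(7, -20), Mul(7, Pow(-20, 2))), 2)), 2) = Pow(Mul(Rational(1, 49), Pow(Add(-5, -140, Mul(7, 400)), 2)), 2) = Pow(Mul(Rational(1, 49), Pow(Add(-5, -140, 2800), 2)), 2) = Pow(Mul(Rational(1, 49), Pow(2655, 2)), 2) = Pow(Mul(Rational(1, 49), 7049025), 2) = Pow(Rational(7049025, 49), 2) = Rational(49688753450625, 2401)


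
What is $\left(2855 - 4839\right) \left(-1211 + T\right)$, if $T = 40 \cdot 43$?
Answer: $-1009856$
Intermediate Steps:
$T = 1720$
$\left(2855 - 4839\right) \left(-1211 + T\right) = \left(2855 - 4839\right) \left(-1211 + 1720\right) = \left(-1984\right) 509 = -1009856$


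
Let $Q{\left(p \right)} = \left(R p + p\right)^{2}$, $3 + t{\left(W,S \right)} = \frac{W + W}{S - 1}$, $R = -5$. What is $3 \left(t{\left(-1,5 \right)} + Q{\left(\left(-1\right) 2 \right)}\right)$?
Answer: $\frac{363}{2} \approx 181.5$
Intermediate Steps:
$t{\left(W,S \right)} = -3 + \frac{2 W}{-1 + S}$ ($t{\left(W,S \right)} = -3 + \frac{W + W}{S - 1} = -3 + \frac{2 W}{-1 + S}$)
$Q{\left(p \right)} = 16 p^{2}$ ($Q{\left(p \right)} = \left(- 5 p + p\right)^{2} = \left(- 4 p\right)^{2} = 16 p^{2}$)
$3 \left(t{\left(-1,5 \right)} + Q{\left(\left(-1\right) 2 \right)}\right) = 3 \left(\frac{3 - 15 + 2 \left(-1\right)}{-1 + 5} + 16 \left(\left(-1\right) 2\right)^{2}\right) = 3 \left(\frac{3 - 15 - 2}{4} + 16 \left(-2\right)^{2}\right) = 3 \left(\frac{1}{4} \left(-14\right) + 16 \cdot 4\right) = 3 \left(- \frac{7}{2} + 64\right) = 3 \cdot \frac{121}{2} = \frac{363}{2}$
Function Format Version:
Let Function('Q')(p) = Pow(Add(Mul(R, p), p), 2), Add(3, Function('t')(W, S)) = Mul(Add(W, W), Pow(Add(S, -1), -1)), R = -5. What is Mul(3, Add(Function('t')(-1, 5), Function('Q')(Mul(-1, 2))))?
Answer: Rational(363, 2) ≈ 181.50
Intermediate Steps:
Function('t')(W, S) = Add(-3, Mul(2, W, Pow(Add(-1, S), -1))) (Function('t')(W, S) = Add(-3, Mul(Add(W, W), Pow(Add(S, -1), -1))) = Add(-3, Mul(Mul(2, W), Pow(Add(-1, S), -1))) = Add(-3, Mul(2, W, Pow(Add(-1, S), -1))))
Function('Q')(p) = Mul(16, Pow(p, 2)) (Function('Q')(p) = Pow(Add(Mul(-5, p), p), 2) = Pow(Mul(-4, p), 2) = Mul(16, Pow(p, 2)))
Mul(3, Add(Function('t')(-1, 5), Function('Q')(Mul(-1, 2)))) = Mul(3, Add(Mul(Pow(Add(-1, 5), -1), Add(3, Mul(-3, 5), Mul(2, -1))), Mul(16, Pow(Mul(-1, 2), 2)))) = Mul(3, Add(Mul(Pow(4, -1), Add(3, -15, -2)), Mul(16, Pow(-2, 2)))) = Mul(3, Add(Mul(Rational(1, 4), -14), Mul(16, 4))) = Mul(3, Add(Rational(-7, 2), 64)) = Mul(3, Rational(121, 2)) = Rational(363, 2)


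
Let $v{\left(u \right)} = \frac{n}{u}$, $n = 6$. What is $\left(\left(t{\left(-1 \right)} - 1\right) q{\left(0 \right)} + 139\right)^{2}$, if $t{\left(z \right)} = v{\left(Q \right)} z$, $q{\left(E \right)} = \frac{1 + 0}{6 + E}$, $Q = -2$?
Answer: $\frac{174724}{9} \approx 19414.0$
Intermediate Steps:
$q{\left(E \right)} = \frac{1}{6 + E}$ ($q{\left(E \right)} = 1 \frac{1}{6 + E} = \frac{1}{6 + E}$)
$v{\left(u \right)} = \frac{6}{u}$
$t{\left(z \right)} = - 3 z$ ($t{\left(z \right)} = \frac{6}{-2} z = 6 \left(- \frac{1}{2}\right) z = - 3 z$)
$\left(\left(t{\left(-1 \right)} - 1\right) q{\left(0 \right)} + 139\right)^{2} = \left(\frac{\left(-3\right) \left(-1\right) - 1}{6 + 0} + 139\right)^{2} = \left(\frac{3 - 1}{6} + 139\right)^{2} = \left(2 \cdot \frac{1}{6} + 139\right)^{2} = \left(\frac{1}{3} + 139\right)^{2} = \left(\frac{418}{3}\right)^{2} = \frac{174724}{9}$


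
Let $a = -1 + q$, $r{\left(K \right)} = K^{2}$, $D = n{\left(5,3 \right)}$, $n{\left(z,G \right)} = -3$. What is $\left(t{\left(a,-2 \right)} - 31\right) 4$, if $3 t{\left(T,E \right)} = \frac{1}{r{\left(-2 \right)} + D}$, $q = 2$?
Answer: $- \frac{368}{3} \approx -122.67$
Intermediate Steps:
$D = -3$
$a = 1$ ($a = -1 + 2 = 1$)
$t{\left(T,E \right)} = \frac{1}{3}$ ($t{\left(T,E \right)} = \frac{1}{3 \left(\left(-2\right)^{2} - 3\right)} = \frac{1}{3 \left(4 - 3\right)} = \frac{1}{3 \cdot 1} = \frac{1}{3} \cdot 1 = \frac{1}{3}$)
$\left(t{\left(a,-2 \right)} - 31\right) 4 = \left(\frac{1}{3} - 31\right) 4 = \left(- \frac{92}{3}\right) 4 = - \frac{368}{3}$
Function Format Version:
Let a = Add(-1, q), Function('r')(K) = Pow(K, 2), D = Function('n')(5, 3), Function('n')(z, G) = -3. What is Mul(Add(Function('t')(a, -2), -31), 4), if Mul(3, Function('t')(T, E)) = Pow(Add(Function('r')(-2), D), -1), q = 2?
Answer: Rational(-368, 3) ≈ -122.67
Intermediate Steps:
D = -3
a = 1 (a = Add(-1, 2) = 1)
Function('t')(T, E) = Rational(1, 3) (Function('t')(T, E) = Mul(Rational(1, 3), Pow(Add(Pow(-2, 2), -3), -1)) = Mul(Rational(1, 3), Pow(Add(4, -3), -1)) = Mul(Rational(1, 3), Pow(1, -1)) = Mul(Rational(1, 3), 1) = Rational(1, 3))
Mul(Add(Function('t')(a, -2), -31), 4) = Mul(Add(Rational(1, 3), -31), 4) = Mul(Rational(-92, 3), 4) = Rational(-368, 3)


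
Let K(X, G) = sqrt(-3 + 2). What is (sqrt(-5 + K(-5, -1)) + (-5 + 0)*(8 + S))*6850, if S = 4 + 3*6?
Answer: -1027500 + 6850*sqrt(-5 + I) ≈ -1.026e+6 + 15393.0*I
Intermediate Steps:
S = 22 (S = 4 + 18 = 22)
K(X, G) = I (K(X, G) = sqrt(-1) = I)
(sqrt(-5 + K(-5, -1)) + (-5 + 0)*(8 + S))*6850 = (sqrt(-5 + I) + (-5 + 0)*(8 + 22))*6850 = (sqrt(-5 + I) - 5*30)*6850 = (sqrt(-5 + I) - 150)*6850 = (-150 + sqrt(-5 + I))*6850 = -1027500 + 6850*sqrt(-5 + I)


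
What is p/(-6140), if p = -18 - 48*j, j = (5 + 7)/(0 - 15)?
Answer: -51/15350 ≈ -0.0033225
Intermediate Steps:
j = -⅘ (j = 12/(-15) = 12*(-1/15) = -⅘ ≈ -0.80000)
p = 102/5 (p = -18 - 48*(-⅘) = -18 + 192/5 = 102/5 ≈ 20.400)
p/(-6140) = (102/5)/(-6140) = (102/5)*(-1/6140) = -51/15350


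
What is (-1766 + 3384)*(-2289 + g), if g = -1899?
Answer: -6776184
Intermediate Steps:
(-1766 + 3384)*(-2289 + g) = (-1766 + 3384)*(-2289 - 1899) = 1618*(-4188) = -6776184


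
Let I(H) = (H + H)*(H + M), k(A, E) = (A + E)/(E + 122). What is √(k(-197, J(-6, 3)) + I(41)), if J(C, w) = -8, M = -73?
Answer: 7*I*√696426/114 ≈ 51.243*I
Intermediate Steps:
k(A, E) = (A + E)/(122 + E)
I(H) = 2*H*(-73 + H) (I(H) = (H + H)*(H - 73) = (2*H)*(-73 + H) = 2*H*(-73 + H))
√(k(-197, J(-6, 3)) + I(41)) = √((-197 - 8)/(122 - 8) + 2*41*(-73 + 41)) = √(-205/114 + 2*41*(-32)) = √((1/114)*(-205) - 2624) = √(-205/114 - 2624) = √(-299341/114) = 7*I*√696426/114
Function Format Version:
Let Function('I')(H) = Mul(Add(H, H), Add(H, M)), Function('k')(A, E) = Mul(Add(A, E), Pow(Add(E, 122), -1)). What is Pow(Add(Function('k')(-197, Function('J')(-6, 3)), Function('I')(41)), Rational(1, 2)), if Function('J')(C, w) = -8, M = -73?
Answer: Mul(Rational(7, 114), I, Pow(696426, Rational(1, 2))) ≈ Mul(51.243, I)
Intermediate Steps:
Function('k')(A, E) = Mul(Pow(Add(122, E), -1), Add(A, E)) (Function('k')(A, E) = Mul(Add(A, E), Pow(Add(122, E), -1)) = Mul(Pow(Add(122, E), -1), Add(A, E)))
Function('I')(H) = Mul(2, H, Add(-73, H)) (Function('I')(H) = Mul(Add(H, H), Add(H, -73)) = Mul(Mul(2, H), Add(-73, H)) = Mul(2, H, Add(-73, H)))
Pow(Add(Function('k')(-197, Function('J')(-6, 3)), Function('I')(41)), Rational(1, 2)) = Pow(Add(Mul(Pow(Add(122, -8), -1), Add(-197, -8)), Mul(2, 41, Add(-73, 41))), Rational(1, 2)) = Pow(Add(Mul(Pow(114, -1), -205), Mul(2, 41, -32)), Rational(1, 2)) = Pow(Add(Mul(Rational(1, 114), -205), -2624), Rational(1, 2)) = Pow(Add(Rational(-205, 114), -2624), Rational(1, 2)) = Pow(Rational(-299341, 114), Rational(1, 2)) = Mul(Rational(7, 114), I, Pow(696426, Rational(1, 2)))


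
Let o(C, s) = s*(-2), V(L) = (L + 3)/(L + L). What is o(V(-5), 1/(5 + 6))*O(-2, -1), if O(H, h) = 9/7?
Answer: -18/77 ≈ -0.23377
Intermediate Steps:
O(H, h) = 9/7 (O(H, h) = 9*(⅐) = 9/7)
V(L) = (3 + L)/(2*L) (V(L) = (3 + L)/((2*L)) = (3 + L)*(1/(2*L)) = (3 + L)/(2*L))
o(C, s) = -2*s
o(V(-5), 1/(5 + 6))*O(-2, -1) = -2/(5 + 6)*(9/7) = -2/11*(9/7) = -2*1/11*(9/7) = -2/11*9/7 = -18/77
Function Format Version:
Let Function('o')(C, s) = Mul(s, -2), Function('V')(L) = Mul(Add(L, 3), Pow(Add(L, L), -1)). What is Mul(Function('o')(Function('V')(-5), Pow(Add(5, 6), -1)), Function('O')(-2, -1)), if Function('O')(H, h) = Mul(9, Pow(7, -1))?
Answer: Rational(-18, 77) ≈ -0.23377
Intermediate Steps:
Function('O')(H, h) = Rational(9, 7) (Function('O')(H, h) = Mul(9, Rational(1, 7)) = Rational(9, 7))
Function('V')(L) = Mul(Rational(1, 2), Pow(L, -1), Add(3, L)) (Function('V')(L) = Mul(Add(3, L), Pow(Mul(2, L), -1)) = Mul(Add(3, L), Mul(Rational(1, 2), Pow(L, -1))) = Mul(Rational(1, 2), Pow(L, -1), Add(3, L)))
Function('o')(C, s) = Mul(-2, s)
Mul(Function('o')(Function('V')(-5), Pow(Add(5, 6), -1)), Function('O')(-2, -1)) = Mul(Mul(-2, Pow(Add(5, 6), -1)), Rational(9, 7)) = Mul(Mul(-2, Pow(11, -1)), Rational(9, 7)) = Mul(Mul(-2, Rational(1, 11)), Rational(9, 7)) = Mul(Rational(-2, 11), Rational(9, 7)) = Rational(-18, 77)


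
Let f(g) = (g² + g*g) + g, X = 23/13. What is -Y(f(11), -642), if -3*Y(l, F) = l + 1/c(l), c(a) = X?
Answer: 1944/23 ≈ 84.522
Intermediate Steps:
X = 23/13 (X = 23*(1/13) = 23/13 ≈ 1.7692)
c(a) = 23/13
f(g) = g + 2*g² (f(g) = (g² + g²) + g = 2*g² + g = g + 2*g²)
Y(l, F) = -13/69 - l/3 (Y(l, F) = -(l + 1/(23/13))/3 = -(l + 13/23)/3 = -(13/23 + l)/3 = -13/69 - l/3)
-Y(f(11), -642) = -(-13/69 - 11*(1 + 2*11)/3) = -(-13/69 - 11*(1 + 22)/3) = -(-13/69 - 11*23/3) = -(-13/69 - ⅓*253) = -(-13/69 - 253/3) = -1*(-1944/23) = 1944/23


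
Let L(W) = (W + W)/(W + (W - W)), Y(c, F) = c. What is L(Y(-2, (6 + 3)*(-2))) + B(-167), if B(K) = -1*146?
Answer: -144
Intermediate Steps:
L(W) = 2 (L(W) = (2*W)/(W + 0) = (2*W)/W = 2)
B(K) = -146
L(Y(-2, (6 + 3)*(-2))) + B(-167) = 2 - 146 = -144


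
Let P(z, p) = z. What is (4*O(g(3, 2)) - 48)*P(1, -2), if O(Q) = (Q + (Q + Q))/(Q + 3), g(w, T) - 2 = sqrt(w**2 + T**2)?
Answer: -51 + 3*sqrt(13) ≈ -40.183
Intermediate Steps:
g(w, T) = 2 + sqrt(T**2 + w**2) (g(w, T) = 2 + sqrt(w**2 + T**2) = 2 + sqrt(T**2 + w**2))
O(Q) = 3*Q/(3 + Q) (O(Q) = (Q + 2*Q)/(3 + Q) = (3*Q)/(3 + Q) = 3*Q/(3 + Q))
(4*O(g(3, 2)) - 48)*P(1, -2) = (4*(3*(2 + sqrt(2**2 + 3**2))/(3 + (2 + sqrt(2**2 + 3**2)))) - 48)*1 = (4*(3*(2 + sqrt(4 + 9))/(3 + (2 + sqrt(4 + 9)))) - 48)*1 = (4*(3*(2 + sqrt(13))/(3 + (2 + sqrt(13)))) - 48)*1 = (4*(3*(2 + sqrt(13))/(5 + sqrt(13))) - 48)*1 = (12*(2 + sqrt(13))/(5 + sqrt(13)) - 48)*1 = (-48 + 12*(2 + sqrt(13))/(5 + sqrt(13)))*1 = -48 + 12*(2 + sqrt(13))/(5 + sqrt(13))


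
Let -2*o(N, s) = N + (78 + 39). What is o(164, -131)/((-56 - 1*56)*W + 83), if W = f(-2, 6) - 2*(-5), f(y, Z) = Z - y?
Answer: 281/3866 ≈ 0.072685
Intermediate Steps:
o(N, s) = -117/2 - N/2 (o(N, s) = -(N + (78 + 39))/2 = -(N + 117)/2 = -(117 + N)/2 = -117/2 - N/2)
W = 18 (W = (6 - 1*(-2)) - 2*(-5) = (6 + 2) + 10 = 8 + 10 = 18)
o(164, -131)/((-56 - 1*56)*W + 83) = (-117/2 - 1/2*164)/((-56 - 1*56)*18 + 83) = (-117/2 - 82)/((-56 - 56)*18 + 83) = -281/(2*(-112*18 + 83)) = -281/(2*(-2016 + 83)) = -281/2/(-1933) = -281/2*(-1/1933) = 281/3866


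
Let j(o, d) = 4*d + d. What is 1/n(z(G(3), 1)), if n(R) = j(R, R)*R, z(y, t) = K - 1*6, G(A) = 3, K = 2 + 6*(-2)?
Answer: 1/1280 ≈ 0.00078125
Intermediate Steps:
K = -10 (K = 2 - 12 = -10)
j(o, d) = 5*d
z(y, t) = -16 (z(y, t) = -10 - 1*6 = -10 - 6 = -16)
n(R) = 5*R² (n(R) = (5*R)*R = 5*R²)
1/n(z(G(3), 1)) = 1/(5*(-16)²) = 1/(5*256) = 1/1280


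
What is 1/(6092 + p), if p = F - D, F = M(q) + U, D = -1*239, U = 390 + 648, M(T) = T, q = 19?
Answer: 1/7388 ≈ 0.00013535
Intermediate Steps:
U = 1038
D = -239
F = 1057 (F = 19 + 1038 = 1057)
p = 1296 (p = 1057 - 1*(-239) = 1057 + 239 = 1296)
1/(6092 + p) = 1/(6092 + 1296) = 1/7388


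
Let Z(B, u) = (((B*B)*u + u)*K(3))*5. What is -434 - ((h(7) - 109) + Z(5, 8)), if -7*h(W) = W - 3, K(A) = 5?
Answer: -38671/7 ≈ -5524.4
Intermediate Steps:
h(W) = 3/7 - W/7 (h(W) = -(W - 3)/7 = -(-3 + W)/7 = 3/7 - W/7)
Z(B, u) = 25*u + 25*u*B² (Z(B, u) = (((B*B)*u + u)*5)*5 = ((B²*u + u)*5)*5 = ((u*B² + u)*5)*5 = ((u + u*B²)*5)*5 = (5*u + 5*u*B²)*5 = 25*u + 25*u*B²)
-434 - ((h(7) - 109) + Z(5, 8)) = -434 - (((3/7 - ⅐*7) - 109) + 25*8*(1 + 5²)) = -434 - (((3/7 - 1) - 109) + 25*8*(1 + 25)) = -434 - ((-4/7 - 109) + 25*8*26) = -434 - (-767/7 + 5200) = -434 - 1*35633/7 = -434 - 35633/7 = -38671/7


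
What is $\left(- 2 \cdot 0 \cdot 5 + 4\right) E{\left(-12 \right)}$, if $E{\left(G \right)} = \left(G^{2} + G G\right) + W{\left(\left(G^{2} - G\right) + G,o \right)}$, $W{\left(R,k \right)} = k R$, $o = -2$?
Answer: $0$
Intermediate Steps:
$W{\left(R,k \right)} = R k$
$E{\left(G \right)} = 0$ ($E{\left(G \right)} = \left(G^{2} + G G\right) + \left(\left(G^{2} - G\right) + G\right) \left(-2\right) = \left(G^{2} + G^{2}\right) + G^{2} \left(-2\right) = 2 G^{2} - 2 G^{2} = 0$)
$\left(- 2 \cdot 0 \cdot 5 + 4\right) E{\left(-12 \right)} = \left(- 2 \cdot 0 \cdot 5 + 4\right) 0 = \left(\left(-2\right) 0 + 4\right) 0 = \left(0 + 4\right) 0 = 4 \cdot 0 = 0$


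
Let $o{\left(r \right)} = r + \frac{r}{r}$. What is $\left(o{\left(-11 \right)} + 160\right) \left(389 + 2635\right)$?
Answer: $453600$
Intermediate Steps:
$o{\left(r \right)} = 1 + r$ ($o{\left(r \right)} = r + 1 = 1 + r$)
$\left(o{\left(-11 \right)} + 160\right) \left(389 + 2635\right) = \left(\left(1 - 11\right) + 160\right) \left(389 + 2635\right) = \left(-10 + 160\right) 3024 = 150 \cdot 3024 = 453600$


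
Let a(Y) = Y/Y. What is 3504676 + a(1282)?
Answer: 3504677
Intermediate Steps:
a(Y) = 1
3504676 + a(1282) = 3504676 + 1 = 3504677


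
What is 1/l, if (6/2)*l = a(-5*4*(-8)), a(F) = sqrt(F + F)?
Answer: 3*sqrt(5)/40 ≈ 0.16771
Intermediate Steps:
a(F) = sqrt(2)*sqrt(F) (a(F) = sqrt(2*F) = sqrt(2)*sqrt(F))
l = 8*sqrt(5)/3 (l = (sqrt(2)*sqrt(-5*4*(-8)))/3 = (sqrt(2)*sqrt(-20*(-8)))/3 = (sqrt(2)*sqrt(160))/3 = (sqrt(2)*(4*sqrt(10)))/3 = (8*sqrt(5))/3 = 8*sqrt(5)/3 ≈ 5.9628)
1/l = 1/(8*sqrt(5)/3) = 3*sqrt(5)/40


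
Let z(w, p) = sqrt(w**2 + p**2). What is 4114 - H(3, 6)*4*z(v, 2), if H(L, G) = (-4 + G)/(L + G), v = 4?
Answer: 4114 - 16*sqrt(5)/9 ≈ 4110.0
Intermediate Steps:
H(L, G) = (-4 + G)/(G + L)
z(w, p) = sqrt(p**2 + w**2)
4114 - H(3, 6)*4*z(v, 2) = 4114 - ((-4 + 6)/(6 + 3))*4*sqrt(2**2 + 4**2) = 4114 - (2/9)*4*sqrt(4 + 16) = 4114 - ((1/9)*2)*4*sqrt(20) = 4114 - (2/9)*4*2*sqrt(5) = 4114 - 8*2*sqrt(5)/9 = 4114 - 16*sqrt(5)/9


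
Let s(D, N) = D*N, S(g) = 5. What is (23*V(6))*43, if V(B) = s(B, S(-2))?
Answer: 29670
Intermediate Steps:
V(B) = 5*B (V(B) = B*5 = 5*B)
(23*V(6))*43 = (23*(5*6))*43 = (23*30)*43 = 690*43 = 29670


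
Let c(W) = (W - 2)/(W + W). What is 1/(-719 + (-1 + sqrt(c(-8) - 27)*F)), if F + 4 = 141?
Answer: -5760/8107459 - 274*I*sqrt(422)/8107459 ≈ -0.00071046 - 0.00069426*I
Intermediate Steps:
c(W) = (-2 + W)/(2*W) (c(W) = (-2 + W)/((2*W)) = (-2 + W)*(1/(2*W)) = (-2 + W)/(2*W))
F = 137 (F = -4 + 141 = 137)
1/(-719 + (-1 + sqrt(c(-8) - 27)*F)) = 1/(-719 + (-1 + sqrt((1/2)*(-2 - 8)/(-8) - 27)*137)) = 1/(-719 + (-1 + sqrt((1/2)*(-1/8)*(-10) - 27)*137)) = 1/(-719 + (-1 + sqrt(5/8 - 27)*137)) = 1/(-719 + (-1 + sqrt(-211/8)*137)) = 1/(-719 + (-1 + (I*sqrt(422)/4)*137)) = 1/(-719 + (-1 + 137*I*sqrt(422)/4)) = 1/(-720 + 137*I*sqrt(422)/4)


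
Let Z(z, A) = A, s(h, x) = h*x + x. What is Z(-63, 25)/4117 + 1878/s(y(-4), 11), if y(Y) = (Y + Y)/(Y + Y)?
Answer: 3866138/45287 ≈ 85.370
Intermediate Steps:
y(Y) = 1 (y(Y) = (2*Y)/((2*Y)) = (2*Y)*(1/(2*Y)) = 1)
s(h, x) = x + h*x
Z(-63, 25)/4117 + 1878/s(y(-4), 11) = 25/4117 + 1878/((11*(1 + 1))) = 25*(1/4117) + 1878/((11*2)) = 25/4117 + 1878/22 = 25/4117 + 1878*(1/22) = 25/4117 + 939/11 = 3866138/45287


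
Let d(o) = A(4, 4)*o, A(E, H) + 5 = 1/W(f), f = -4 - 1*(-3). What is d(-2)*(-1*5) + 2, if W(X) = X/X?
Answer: -38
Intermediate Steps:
f = -1 (f = -4 + 3 = -1)
W(X) = 1
A(E, H) = -4 (A(E, H) = -5 + 1/1 = -5 + 1 = -4)
d(o) = -4*o
d(-2)*(-1*5) + 2 = (-4*(-2))*(-1*5) + 2 = 8*(-5) + 2 = -40 + 2 = -38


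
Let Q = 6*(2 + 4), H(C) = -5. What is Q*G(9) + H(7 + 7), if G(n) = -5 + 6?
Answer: 31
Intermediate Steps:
Q = 36 (Q = 6*6 = 36)
G(n) = 1
Q*G(9) + H(7 + 7) = 36*1 - 5 = 36 - 5 = 31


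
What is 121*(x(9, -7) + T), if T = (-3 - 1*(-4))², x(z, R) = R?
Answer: -726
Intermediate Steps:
T = 1 (T = (-3 + 4)² = 1² = 1)
121*(x(9, -7) + T) = 121*(-7 + 1) = 121*(-6) = -726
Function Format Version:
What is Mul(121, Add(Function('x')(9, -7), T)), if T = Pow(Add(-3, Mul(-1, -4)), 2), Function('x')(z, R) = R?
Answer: -726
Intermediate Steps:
T = 1 (T = Pow(Add(-3, 4), 2) = Pow(1, 2) = 1)
Mul(121, Add(Function('x')(9, -7), T)) = Mul(121, Add(-7, 1)) = Mul(121, -6) = -726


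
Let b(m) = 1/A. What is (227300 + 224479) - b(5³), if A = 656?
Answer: 296367023/656 ≈ 4.5178e+5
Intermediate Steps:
b(m) = 1/656
(227300 + 224479) - b(5³) = (227300 + 224479) - 1*1/656 = 451779 - 1/656 = 296367023/656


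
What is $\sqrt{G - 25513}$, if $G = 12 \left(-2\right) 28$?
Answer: $i \sqrt{26185} \approx 161.82 i$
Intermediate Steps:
$G = -672$ ($G = \left(-24\right) 28 = -672$)
$\sqrt{G - 25513} = \sqrt{-672 - 25513} = \sqrt{-26185} = i \sqrt{26185}$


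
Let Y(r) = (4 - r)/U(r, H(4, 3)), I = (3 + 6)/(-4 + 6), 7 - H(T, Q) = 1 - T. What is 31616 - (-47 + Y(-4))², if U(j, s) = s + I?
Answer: 24774647/841 ≈ 29459.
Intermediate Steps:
H(T, Q) = 6 + T (H(T, Q) = 7 - (1 - T) = 7 + (-1 + T) = 6 + T)
I = 9/2 ≈ 4.5000
U(j, s) = 9/2 + s (U(j, s) = s + 9/2 = 9/2 + s)
Y(r) = 8/29 - 2*r/29 (Y(r) = (4 - r)/(9/2 + (6 + 4)) = (4 - r)/(9/2 + 10) = (4 - r)/(29/2) = (4 - r)*(2/29) = 8/29 - 2*r/29)
31616 - (-47 + Y(-4))² = 31616 - (-47 + (8/29 - 2/29*(-4)))² = 31616 - (-47 + (8/29 + 8/29))² = 31616 - (-47 + 16/29)² = 31616 - (-1347/29)² = 31616 - 1*1814409/841 = 31616 - 1814409/841 = 24774647/841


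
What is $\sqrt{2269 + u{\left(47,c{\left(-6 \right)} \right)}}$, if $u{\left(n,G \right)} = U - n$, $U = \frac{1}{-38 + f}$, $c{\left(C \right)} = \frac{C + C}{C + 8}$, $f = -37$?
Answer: $\frac{7 \sqrt{10203}}{15} \approx 47.138$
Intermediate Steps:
$c{\left(C \right)} = \frac{2 C}{8 + C}$
$U = - \frac{1}{75}$ ($U = \frac{1}{-38 - 37} = \frac{1}{-75} = - \frac{1}{75} \approx -0.013333$)
$u{\left(n,G \right)} = - \frac{1}{75} - n$
$\sqrt{2269 + u{\left(47,c{\left(-6 \right)} \right)}} = \sqrt{2269 - \frac{3526}{75}} = \sqrt{\frac{166649}{75}} = \frac{7 \sqrt{10203}}{15}$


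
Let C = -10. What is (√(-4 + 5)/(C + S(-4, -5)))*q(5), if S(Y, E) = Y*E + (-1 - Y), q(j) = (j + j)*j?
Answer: 50/13 ≈ 3.8462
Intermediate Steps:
q(j) = 2*j² (q(j) = (2*j)*j = 2*j²)
S(Y, E) = -1 - Y + E*Y (S(Y, E) = E*Y + (-1 - Y) = -1 - Y + E*Y)
(√(-4 + 5)/(C + S(-4, -5)))*q(5) = (√(-4 + 5)/(-10 + (-1 - 1*(-4) - 5*(-4))))*(2*5²) = (√1/(-10 + (-1 + 4 + 20)))*(2*25) = (1/(-10 + 23))*50 = (1/13)*50 = 50/13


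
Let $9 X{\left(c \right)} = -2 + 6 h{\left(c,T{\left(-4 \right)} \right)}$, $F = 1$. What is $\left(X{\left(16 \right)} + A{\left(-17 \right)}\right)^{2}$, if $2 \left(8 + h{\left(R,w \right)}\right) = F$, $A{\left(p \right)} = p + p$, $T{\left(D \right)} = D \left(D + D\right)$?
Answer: $\frac{124609}{81} \approx 1538.4$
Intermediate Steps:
$T{\left(D \right)} = 2 D^{2}$ ($T{\left(D \right)} = D 2 D = 2 D^{2}$)
$A{\left(p \right)} = 2 p$
$h{\left(R,w \right)} = - \frac{15}{2}$ ($h{\left(R,w \right)} = -8 + \frac{1}{2} \cdot 1 = -8 + \frac{1}{2} = - \frac{15}{2}$)
$X{\left(c \right)} = - \frac{47}{9}$ ($X{\left(c \right)} = \frac{-2 + 6 \left(- \frac{15}{2}\right)}{9} = \frac{-2 - 45}{9} = \frac{1}{9} \left(-47\right) = - \frac{47}{9}$)
$\left(X{\left(16 \right)} + A{\left(-17 \right)}\right)^{2} = \left(- \frac{47}{9} + 2 \left(-17\right)\right)^{2} = \left(- \frac{47}{9} - 34\right)^{2} = \left(- \frac{353}{9}\right)^{2} = \frac{124609}{81}$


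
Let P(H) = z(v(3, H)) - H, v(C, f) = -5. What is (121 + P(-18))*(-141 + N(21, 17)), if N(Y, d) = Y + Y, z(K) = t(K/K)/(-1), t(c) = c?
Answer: -13662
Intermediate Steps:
z(K) = -1 (z(K) = (K/K)/(-1) = 1*(-1) = -1)
P(H) = -1 - H
N(Y, d) = 2*Y
(121 + P(-18))*(-141 + N(21, 17)) = (121 + (-1 - 1*(-18)))*(-141 + 2*21) = (121 + (-1 + 18))*(-141 + 42) = (121 + 17)*(-99) = 138*(-99) = -13662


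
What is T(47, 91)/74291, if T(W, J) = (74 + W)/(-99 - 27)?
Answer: -121/9360666 ≈ -1.2926e-5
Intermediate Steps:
T(W, J) = -37/63 - W/126 (T(W, J) = (74 + W)/(-126) = (74 + W)*(-1/126) = -37/63 - W/126)
T(47, 91)/74291 = (-37/63 - 1/126*47)/74291 = (-37/63 - 47/126)*(1/74291) = -121/126*1/74291 = -121/9360666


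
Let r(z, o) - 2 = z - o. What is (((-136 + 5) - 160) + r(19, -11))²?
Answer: 67081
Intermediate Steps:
r(z, o) = 2 + z - o (r(z, o) = 2 + (z - o) = 2 + z - o)
(((-136 + 5) - 160) + r(19, -11))² = (((-136 + 5) - 160) + (2 + 19 - 1*(-11)))² = ((-131 - 160) + (2 + 19 + 11))² = (-291 + 32)² = (-259)² = 67081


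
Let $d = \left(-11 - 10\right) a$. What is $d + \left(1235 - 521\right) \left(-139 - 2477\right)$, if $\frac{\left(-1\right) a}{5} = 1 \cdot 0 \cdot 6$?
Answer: $-1867824$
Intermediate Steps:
$a = 0$ ($a = - 5 \cdot 1 \cdot 0 \cdot 6 = - 5 \cdot 0 \cdot 6 = \left(-5\right) 0 = 0$)
$d = 0$ ($d = \left(-11 - 10\right) 0 = \left(-21\right) 0 = 0$)
$d + \left(1235 - 521\right) \left(-139 - 2477\right) = 0 + \left(1235 - 521\right) \left(-139 - 2477\right) = 0 + 714 \left(-2616\right) = 0 - 1867824 = -1867824$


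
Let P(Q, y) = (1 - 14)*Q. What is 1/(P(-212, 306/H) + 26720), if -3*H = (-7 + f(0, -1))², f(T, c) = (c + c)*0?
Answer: 1/29476 ≈ 3.3926e-5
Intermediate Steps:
f(T, c) = 0 (f(T, c) = (2*c)*0 = 0)
H = -49/3 (H = -(-7 + 0)²/3 = -⅓*(-7)² = -⅓*49 = -49/3 ≈ -16.333)
P(Q, y) = -13*Q
1/(P(-212, 306/H) + 26720) = 1/(-13*(-212) + 26720) = 1/(2756 + 26720) = 1/29476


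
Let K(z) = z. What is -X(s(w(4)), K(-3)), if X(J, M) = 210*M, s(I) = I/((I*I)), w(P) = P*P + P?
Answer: 630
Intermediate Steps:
w(P) = P + P² (w(P) = P² + P = P + P²)
s(I) = 1/I (s(I) = I/(I²) = I/I² = 1/I)
-X(s(w(4)), K(-3)) = -210*(-3) = -1*(-630) = 630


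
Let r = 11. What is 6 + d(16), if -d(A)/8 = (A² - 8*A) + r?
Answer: -1106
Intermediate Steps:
d(A) = -88 - 8*A² + 64*A (d(A) = -8*((A² - 8*A) + 11) = -8*(11 + A² - 8*A) = -88 - 8*A² + 64*A)
6 + d(16) = 6 + (-88 - 8*16² + 64*16) = 6 + (-88 - 8*256 + 1024) = 6 + (-88 - 2048 + 1024) = 6 - 1112 = -1106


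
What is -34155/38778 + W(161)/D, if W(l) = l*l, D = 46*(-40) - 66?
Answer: -3877768/267793 ≈ -14.480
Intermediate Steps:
D = -1906 (D = -1840 - 66 = -1906)
W(l) = l²
-34155/38778 + W(161)/D = -34155/38778 + 161²/(-1906) = -34155*1/38778 + 25921*(-1/1906) = -495/562 - 25921/1906 = -3877768/267793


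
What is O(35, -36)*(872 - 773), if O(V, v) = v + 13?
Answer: -2277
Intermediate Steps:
O(V, v) = 13 + v
O(35, -36)*(872 - 773) = (13 - 36)*(872 - 773) = -23*99 = -2277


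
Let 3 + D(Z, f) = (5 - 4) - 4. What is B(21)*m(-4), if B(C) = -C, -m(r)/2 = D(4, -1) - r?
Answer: -84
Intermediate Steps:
D(Z, f) = -6 (D(Z, f) = -3 + ((5 - 4) - 4) = -3 + (1 - 4) = -3 - 3 = -6)
m(r) = 12 + 2*r (m(r) = -2*(-6 - r) = 12 + 2*r)
B(21)*m(-4) = (-1*21)*(12 + 2*(-4)) = -21*(12 - 8) = -21*4 = -84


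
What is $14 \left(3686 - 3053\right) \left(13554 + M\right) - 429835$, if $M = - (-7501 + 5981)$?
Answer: $133155953$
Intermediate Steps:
$M = 1520$ ($M = \left(-1\right) \left(-1520\right) = 1520$)
$14 \left(3686 - 3053\right) \left(13554 + M\right) - 429835 = 14 \left(3686 - 3053\right) \left(13554 + 1520\right) - 429835 = 14 \cdot 633 \cdot 15074 - 429835 = 14 \cdot 9541842 - 429835 = 133585788 - 429835 = 133155953$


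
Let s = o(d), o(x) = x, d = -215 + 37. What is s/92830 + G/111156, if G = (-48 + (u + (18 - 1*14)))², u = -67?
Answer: 187328777/1719768580 ≈ 0.10893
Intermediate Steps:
d = -178
s = -178
G = 12321 (G = (-48 + (-67 + (18 - 1*14)))² = (-48 + (-67 + (18 - 14)))² = (-48 + (-67 + 4))² = (-48 - 63)² = (-111)² = 12321)
s/92830 + G/111156 = -178/92830 + 12321/111156 = -178*1/92830 + 12321*(1/111156) = -89/46415 + 4107/37052 = 187328777/1719768580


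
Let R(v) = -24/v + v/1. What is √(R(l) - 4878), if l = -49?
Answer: I*√241399/7 ≈ 70.189*I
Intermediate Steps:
R(v) = v - 24/v (R(v) = -24/v + v*1 = -24/v + v = v - 24/v)
√(R(l) - 4878) = √((-49 - 24/(-49)) - 4878) = √((-49 - 24*(-1/49)) - 4878) = √((-49 + 24/49) - 4878) = √(-2377/49 - 4878) = √(-241399/49) = I*√241399/7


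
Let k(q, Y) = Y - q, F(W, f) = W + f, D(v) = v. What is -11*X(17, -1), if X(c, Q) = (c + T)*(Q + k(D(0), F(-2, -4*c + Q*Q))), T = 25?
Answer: 32340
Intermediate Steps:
X(c, Q) = (25 + c)*(-2 + Q + Q**2 - 4*c) (X(c, Q) = (c + 25)*(Q + ((-2 + (-4*c + Q*Q)) - 1*0)) = (25 + c)*(Q + ((-2 + (-4*c + Q**2)) + 0)) = (25 + c)*(Q + ((-2 + (Q**2 - 4*c)) + 0)) = (25 + c)*(Q + ((-2 + Q**2 - 4*c) + 0)) = (25 + c)*(Q + (-2 + Q**2 - 4*c)) = (25 + c)*(-2 + Q + Q**2 - 4*c))
-11*X(17, -1) = -11*(-50 - 100*17 + 25*(-1) + 25*(-1)**2 - 1*17 - 1*17*(2 - 1*(-1)**2 + 4*17)) = -11*(-50 - 1700 - 25 + 25*1 - 17 - 1*17*(2 - 1*1 + 68)) = -11*(-50 - 1700 - 25 + 25 - 17 - 1*17*(2 - 1 + 68)) = -11*(-50 - 1700 - 25 + 25 - 17 - 1*17*69) = -11*(-50 - 1700 - 25 + 25 - 17 - 1173) = -11*(-2940) = 32340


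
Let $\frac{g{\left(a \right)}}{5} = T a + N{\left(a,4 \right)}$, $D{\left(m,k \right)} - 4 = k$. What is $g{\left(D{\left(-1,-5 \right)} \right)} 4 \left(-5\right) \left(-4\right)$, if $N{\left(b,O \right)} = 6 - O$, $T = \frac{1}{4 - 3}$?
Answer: $400$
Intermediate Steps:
$D{\left(m,k \right)} = 4 + k$
$T = 1$ ($T = 1^{-1} = 1$)
$g{\left(a \right)} = 10 + 5 a$ ($g{\left(a \right)} = 5 \left(1 a + \left(6 - 4\right)\right) = 5 \left(a + \left(6 - 4\right)\right) = 5 \left(a + 2\right) = 5 \left(2 + a\right) = 10 + 5 a$)
$g{\left(D{\left(-1,-5 \right)} \right)} 4 \left(-5\right) \left(-4\right) = \left(10 + 5 \left(4 - 5\right)\right) 4 \left(-5\right) \left(-4\right) = \left(10 + 5 \left(-1\right)\right) \left(\left(-20\right) \left(-4\right)\right) = \left(10 - 5\right) 80 = 5 \cdot 80 = 400$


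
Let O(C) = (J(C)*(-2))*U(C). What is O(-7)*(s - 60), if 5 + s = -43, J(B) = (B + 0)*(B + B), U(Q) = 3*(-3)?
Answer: -190512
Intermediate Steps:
U(Q) = -9
J(B) = 2*B² (J(B) = B*(2*B) = 2*B²)
s = -48 (s = -5 - 43 = -48)
O(C) = 36*C² (O(C) = ((2*C²)*(-2))*(-9) = -4*C²*(-9) = 36*C²)
O(-7)*(s - 60) = (36*(-7)²)*(-48 - 60) = (36*49)*(-108) = 1764*(-108) = -190512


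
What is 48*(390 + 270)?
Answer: 31680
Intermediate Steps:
48*(390 + 270) = 48*660 = 31680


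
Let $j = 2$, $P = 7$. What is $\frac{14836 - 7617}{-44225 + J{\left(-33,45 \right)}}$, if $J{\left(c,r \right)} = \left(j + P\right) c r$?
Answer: $- \frac{7219}{57590} \approx -0.12535$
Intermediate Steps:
$J{\left(c,r \right)} = 9 c r$ ($J{\left(c,r \right)} = \left(2 + 7\right) c r = 9 c r$)
$\frac{14836 - 7617}{-44225 + J{\left(-33,45 \right)}} = \frac{14836 - 7617}{-44225 + 9 \left(-33\right) 45} = \frac{7219}{-44225 - 13365} = \frac{7219}{-57590} = 7219 \left(- \frac{1}{57590}\right) = - \frac{7219}{57590}$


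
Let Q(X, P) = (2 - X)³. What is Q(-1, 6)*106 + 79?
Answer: 2941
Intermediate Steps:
Q(-1, 6)*106 + 79 = -(-2 - 1)³*106 + 79 = -1*(-3)³*106 + 79 = -1*(-27)*106 + 79 = 27*106 + 79 = 2862 + 79 = 2941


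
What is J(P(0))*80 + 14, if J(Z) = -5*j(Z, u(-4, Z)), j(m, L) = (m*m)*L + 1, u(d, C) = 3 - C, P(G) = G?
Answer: -386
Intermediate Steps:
j(m, L) = 1 + L*m² (j(m, L) = m²*L + 1 = L*m² + 1 = 1 + L*m²)
J(Z) = -5 - 5*Z²*(3 - Z) (J(Z) = -5*(1 + (3 - Z)*Z²) = -5*(1 + Z²*(3 - Z)) = -5 - 5*Z²*(3 - Z))
J(P(0))*80 + 14 = (-5 + 5*0²*(-3 + 0))*80 + 14 = (-5 + 5*0*(-3))*80 + 14 = (-5 + 0)*80 + 14 = -5*80 + 14 = -400 + 14 = -386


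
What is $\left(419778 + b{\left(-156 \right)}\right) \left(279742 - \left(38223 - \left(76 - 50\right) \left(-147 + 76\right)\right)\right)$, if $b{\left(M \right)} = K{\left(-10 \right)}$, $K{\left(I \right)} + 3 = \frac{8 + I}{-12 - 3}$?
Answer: $\frac{503043827657}{5} \approx 1.0061 \cdot 10^{11}$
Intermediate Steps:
$K{\left(I \right)} = - \frac{53}{15} - \frac{I}{15}$ ($K{\left(I \right)} = -3 + \frac{8 + I}{-12 - 3} = -3 + \frac{8 + I}{-15} = -3 + \left(8 + I\right) \left(- \frac{1}{15}\right) = -3 - \left(\frac{8}{15} + \frac{I}{15}\right) = - \frac{53}{15} - \frac{I}{15}$)
$b{\left(M \right)} = - \frac{43}{15}$ ($b{\left(M \right)} = - \frac{53}{15} - - \frac{2}{3} = - \frac{53}{15} + \frac{2}{3} = - \frac{43}{15}$)
$\left(419778 + b{\left(-156 \right)}\right) \left(279742 - \left(38223 - \left(76 - 50\right) \left(-147 + 76\right)\right)\right) = \left(419778 - \frac{43}{15}\right) \left(279742 - \left(38223 - \left(76 - 50\right) \left(-147 + 76\right)\right)\right) = \frac{6296627 \left(279742 + \left(-38223 + 26 \left(-71\right)\right)\right)}{15} = \frac{6296627 \left(279742 - 40069\right)}{15} = \frac{6296627}{15} \cdot 239673 = \frac{503043827657}{5}$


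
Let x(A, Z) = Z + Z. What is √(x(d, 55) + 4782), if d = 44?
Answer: 2*√1223 ≈ 69.943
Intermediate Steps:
x(A, Z) = 2*Z
√(x(d, 55) + 4782) = √(2*55 + 4782) = √(110 + 4782) = √4892 = 2*√1223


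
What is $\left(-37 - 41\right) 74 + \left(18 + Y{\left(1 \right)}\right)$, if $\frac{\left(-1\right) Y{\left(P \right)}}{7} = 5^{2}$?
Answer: $-5929$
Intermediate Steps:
$Y{\left(P \right)} = -175$ ($Y{\left(P \right)} = - 7 \cdot 5^{2} = \left(-7\right) 25 = -175$)
$\left(-37 - 41\right) 74 + \left(18 + Y{\left(1 \right)}\right) = \left(-37 - 41\right) 74 + \left(18 - 175\right) = \left(-37 - 41\right) 74 - 157 = \left(-78\right) 74 - 157 = -5772 - 157 = -5929$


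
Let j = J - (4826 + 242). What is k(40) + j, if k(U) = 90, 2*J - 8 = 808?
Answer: -4570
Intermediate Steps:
J = 408 (J = 4 + (½)*808 = 4 + 404 = 408)
j = -4660 (j = 408 - (4826 + 242) = 408 - 1*5068 = 408 - 5068 = -4660)
k(40) + j = 90 - 4660 = -4570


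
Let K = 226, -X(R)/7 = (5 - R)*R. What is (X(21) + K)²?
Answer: 6646084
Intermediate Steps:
X(R) = -7*R*(5 - R) (X(R) = -7*(5 - R)*R = -7*R*(5 - R))
(X(21) + K)² = (7*21*(-5 + 21) + 226)² = (7*21*16 + 226)² = (2352 + 226)² = 2578² = 6646084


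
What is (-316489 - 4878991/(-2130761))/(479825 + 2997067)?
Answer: -337178769569/3704212937406 ≈ -0.091026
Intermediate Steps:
(-316489 - 4878991/(-2130761))/(479825 + 2997067) = (-316489 - 4878991*(-1/2130761))/3476892 = (-316489 + 4878991/2130761)*(1/3476892) = -674357539138/2130761*1/3476892 = -337178769569/3704212937406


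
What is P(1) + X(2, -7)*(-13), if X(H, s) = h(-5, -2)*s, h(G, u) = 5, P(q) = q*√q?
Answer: 456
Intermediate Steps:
P(q) = q^(3/2)
X(H, s) = 5*s
P(1) + X(2, -7)*(-13) = 1^(3/2) + (5*(-7))*(-13) = 1 - 35*(-13) = 1 + 455 = 456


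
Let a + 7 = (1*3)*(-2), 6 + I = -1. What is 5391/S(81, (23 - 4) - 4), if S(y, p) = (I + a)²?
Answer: 5391/400 ≈ 13.477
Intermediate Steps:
I = -7 (I = -6 - 1 = -7)
a = -13 (a = -7 + (1*3)*(-2) = -7 + 3*(-2) = -7 - 6 = -13)
S(y, p) = 400 (S(y, p) = (-7 - 13)² = (-20)² = 400)
5391/S(81, (23 - 4) - 4) = 5391/400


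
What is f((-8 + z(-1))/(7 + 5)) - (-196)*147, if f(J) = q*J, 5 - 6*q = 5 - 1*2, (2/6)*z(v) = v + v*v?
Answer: 259306/9 ≈ 28812.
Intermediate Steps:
z(v) = 3*v + 3*v² (z(v) = 3*(v + v*v) = 3*(v + v²) = 3*v + 3*v²)
q = ⅓ (q = ⅚ - (5 - 1*2)/6 = ⅚ - (5 - 2)/6 = ⅚ - ⅙*3 = ⅚ - ½ = ⅓ ≈ 0.33333)
f(J) = J/3
f((-8 + z(-1))/(7 + 5)) - (-196)*147 = ((-8 + 3*(-1)*(1 - 1))/(7 + 5))/3 - (-196)*147 = ((-8 + 3*(-1)*0)/12)/3 - 196*(-147) = ((-8 + 0)*(1/12))/3 + 28812 = (-8*1/12)/3 + 28812 = (⅓)*(-⅔) + 28812 = -2/9 + 28812 = 259306/9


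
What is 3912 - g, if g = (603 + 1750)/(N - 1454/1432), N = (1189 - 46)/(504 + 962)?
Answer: 1718822948/123697 ≈ 13895.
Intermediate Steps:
N = 1143/1466 ≈ 0.77967
g = -1234920284/123697 (g = (603 + 1750)/(1143/1466 - 1454/1432) = 2353/(1143/1466 - 1454*1/1432) = 2353/(1143/1466 - 727/716) = 2353/(-123697/524828) = 2353*(-524828/123697) = -1234920284/123697 ≈ -9983.4)
3912 - g = 3912 - 1*(-1234920284/123697) = 3912 + 1234920284/123697 = 1718822948/123697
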